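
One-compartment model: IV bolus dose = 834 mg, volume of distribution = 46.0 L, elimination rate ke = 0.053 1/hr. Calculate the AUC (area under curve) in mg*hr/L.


C0 = Dose/Vd = 834/46.0 = 18.1304 mg/L
AUC = C0/ke = 18.1304/0.053
AUC = 342.1 mg*hr/L


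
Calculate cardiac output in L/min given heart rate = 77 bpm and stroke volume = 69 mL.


CO = HR * SV
CO = 77 * 69 / 1000
CO = 5.313 L/min


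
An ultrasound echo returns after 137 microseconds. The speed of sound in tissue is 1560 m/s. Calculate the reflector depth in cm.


depth = c * t / 2
t = 137 us = 1.3700e-04 s
depth = 1560 * 1.3700e-04 / 2
depth = 0.10686 m = 10.686 cm


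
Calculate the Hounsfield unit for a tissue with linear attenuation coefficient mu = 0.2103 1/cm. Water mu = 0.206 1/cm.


HU = ((mu_tissue - mu_water) / mu_water) * 1000
HU = ((0.2103 - 0.206) / 0.206) * 1000
HU = 20.87


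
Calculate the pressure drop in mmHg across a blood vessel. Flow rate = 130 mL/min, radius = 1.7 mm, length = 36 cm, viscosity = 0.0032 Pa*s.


dP = 8*mu*L*Q / (pi*r^4)
Q = 130 mL/min = 2.16667e-06 m^3/s
dP = 761.009 Pa = 761.009 / 133.322 mmHg = 5.708 mmHg


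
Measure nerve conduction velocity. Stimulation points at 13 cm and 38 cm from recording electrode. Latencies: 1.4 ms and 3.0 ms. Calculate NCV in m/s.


Distance = (38 - 13) / 100 = 0.25 m
dt = (3.0 - 1.4) / 1000 = 0.0016 s
NCV = dist / dt = 156.2 m/s


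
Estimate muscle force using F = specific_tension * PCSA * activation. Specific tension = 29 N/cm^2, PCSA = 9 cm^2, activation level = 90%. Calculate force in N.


F = sigma * PCSA * activation
F = 29 * 9 * 0.9
F = 234.9 N


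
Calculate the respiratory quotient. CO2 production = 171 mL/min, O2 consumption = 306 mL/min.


RQ = VCO2 / VO2
RQ = 171 / 306
RQ = 0.5588


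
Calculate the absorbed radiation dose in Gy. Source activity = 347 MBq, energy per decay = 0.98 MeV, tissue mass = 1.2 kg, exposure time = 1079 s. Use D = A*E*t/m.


A = 347 MBq = 3.4700e+08 Bq
E = 0.98 MeV = 1.56996e-13 J
D = A*E*t/m = 3.4700e+08*1.56996e-13*1079/1.2
D = 0.04898 Gy


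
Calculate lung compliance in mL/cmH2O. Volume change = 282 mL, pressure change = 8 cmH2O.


C = dV / dP
C = 282 / 8
C = 35.25 mL/cmH2O


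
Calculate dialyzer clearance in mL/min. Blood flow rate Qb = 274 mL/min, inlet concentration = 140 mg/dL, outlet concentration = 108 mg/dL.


K = Qb * (Cb_in - Cb_out) / Cb_in
K = 274 * (140 - 108) / 140
K = 62.63 mL/min


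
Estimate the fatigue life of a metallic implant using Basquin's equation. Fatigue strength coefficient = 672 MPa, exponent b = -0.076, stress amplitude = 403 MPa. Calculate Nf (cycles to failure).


sigma_a = sigma_f' * (2Nf)^b
2Nf = (sigma_a/sigma_f')^(1/b)
2Nf = (403/672)^(1/-0.076)
2Nf = 835.40625
Nf = 417.7


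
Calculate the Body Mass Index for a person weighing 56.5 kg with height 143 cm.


BMI = weight / height^2
height = 143 cm = 1.43 m
BMI = 56.5 / 1.43^2
BMI = 27.63 kg/m^2


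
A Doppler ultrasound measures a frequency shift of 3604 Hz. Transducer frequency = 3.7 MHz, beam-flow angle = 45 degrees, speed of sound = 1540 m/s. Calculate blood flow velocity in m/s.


v = fd * c / (2 * f0 * cos(theta))
v = 3604 * 1540 / (2 * 3.7000e+06 * cos(45))
v = 1.061 m/s


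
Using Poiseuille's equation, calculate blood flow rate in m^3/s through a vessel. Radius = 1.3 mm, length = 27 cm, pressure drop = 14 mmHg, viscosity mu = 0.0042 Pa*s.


Q = pi*r^4*dP / (8*mu*L)
r = 0.0013 m, L = 0.27 m
dP = 14 mmHg = 1866.508 Pa
Q = 1.8461e-06 m^3/s


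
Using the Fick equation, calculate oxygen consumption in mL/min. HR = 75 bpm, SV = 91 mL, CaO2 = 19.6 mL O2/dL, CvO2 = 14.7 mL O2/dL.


CO = HR*SV = 75*91/1000 = 6.825 L/min
a-v O2 diff = 19.6 - 14.7 = 4.9 mL/dL
VO2 = CO * (CaO2-CvO2) * 10 dL/L
VO2 = 6.825 * 4.9 * 10
VO2 = 334.4 mL/min


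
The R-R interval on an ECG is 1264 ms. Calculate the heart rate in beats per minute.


HR = 60 / RR_interval(s)
RR = 1264 ms = 1.264 s
HR = 60 / 1.264 = 47.47 bpm


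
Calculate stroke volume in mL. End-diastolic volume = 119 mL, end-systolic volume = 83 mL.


SV = EDV - ESV
SV = 119 - 83
SV = 36 mL


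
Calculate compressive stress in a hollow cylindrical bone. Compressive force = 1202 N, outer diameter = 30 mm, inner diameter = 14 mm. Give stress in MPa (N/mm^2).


A = pi*(r_o^2 - r_i^2)
r_o = 15 mm, r_i = 7 mm
A = 552.92 mm^2
sigma = F/A = 1202 / 552.92
sigma = 2.174 MPa


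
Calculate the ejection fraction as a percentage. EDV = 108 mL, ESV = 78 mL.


SV = EDV - ESV = 108 - 78 = 30 mL
EF = SV/EDV * 100 = 30/108 * 100
EF = 27.78%


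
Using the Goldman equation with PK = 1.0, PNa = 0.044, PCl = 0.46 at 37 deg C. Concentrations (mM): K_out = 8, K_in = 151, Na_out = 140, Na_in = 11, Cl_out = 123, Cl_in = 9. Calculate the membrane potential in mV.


Vm = (RT/F)*ln((PK*Ko + PNa*Nao + PCl*Cli)/(PK*Ki + PNa*Nai + PCl*Clo))
Numer = 18.3, Denom = 208.064
Vm = -64.97 mV


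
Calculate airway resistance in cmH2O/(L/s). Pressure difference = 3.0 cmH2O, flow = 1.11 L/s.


R = dP / flow
R = 3.0 / 1.11
R = 2.703 cmH2O/(L/s)


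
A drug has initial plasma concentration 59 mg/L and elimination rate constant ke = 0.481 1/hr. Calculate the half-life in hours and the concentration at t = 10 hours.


t_half = ln(2) / ke = 0.693147 / 0.481 = 1.441 hr
C(t) = C0 * exp(-ke*t) = 59 * exp(-0.481*10)
C(10) = 0.4807 mg/L


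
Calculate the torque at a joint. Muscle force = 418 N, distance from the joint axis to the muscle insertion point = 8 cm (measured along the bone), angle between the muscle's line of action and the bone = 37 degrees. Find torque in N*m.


Torque = F * d * sin(theta)   (moment arm = d*sin(theta))
d = 8 cm = 0.08 m
Torque = 418 * 0.08 * sin(37)
Torque = 20.12 N*m


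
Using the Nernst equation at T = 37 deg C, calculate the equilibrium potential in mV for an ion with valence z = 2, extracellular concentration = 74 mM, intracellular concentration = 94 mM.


E = (RT/(zF)) * ln(C_out/C_in)
T = 37 + 273.15 = 310.15 K
E = (8.314 * 310.15 / (2 * 96485)) * ln(74/94)
E = -3.197 mV


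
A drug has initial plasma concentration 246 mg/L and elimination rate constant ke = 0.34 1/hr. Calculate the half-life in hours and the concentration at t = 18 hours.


t_half = ln(2) / ke = 0.693147 / 0.34 = 2.039 hr
C(t) = C0 * exp(-ke*t) = 246 * exp(-0.34*18)
C(18) = 0.5408 mg/L


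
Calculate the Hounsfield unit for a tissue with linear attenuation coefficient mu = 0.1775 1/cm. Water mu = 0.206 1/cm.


HU = ((mu_tissue - mu_water) / mu_water) * 1000
HU = ((0.1775 - 0.206) / 0.206) * 1000
HU = -138.3


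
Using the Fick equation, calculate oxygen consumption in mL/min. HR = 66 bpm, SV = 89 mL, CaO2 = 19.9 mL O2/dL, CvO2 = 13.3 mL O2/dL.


CO = HR*SV = 66*89/1000 = 5.874 L/min
a-v O2 diff = 19.9 - 13.3 = 6.6 mL/dL
VO2 = CO * (CaO2-CvO2) * 10 dL/L
VO2 = 5.874 * 6.6 * 10
VO2 = 387.7 mL/min


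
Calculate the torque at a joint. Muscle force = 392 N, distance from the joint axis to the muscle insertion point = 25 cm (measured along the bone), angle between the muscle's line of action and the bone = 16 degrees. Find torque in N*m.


Torque = F * d * sin(theta)   (moment arm = d*sin(theta))
d = 25 cm = 0.25 m
Torque = 392 * 0.25 * sin(16)
Torque = 27.01 N*m


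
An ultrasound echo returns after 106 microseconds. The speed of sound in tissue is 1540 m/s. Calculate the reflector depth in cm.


depth = c * t / 2
t = 106 us = 1.0600e-04 s
depth = 1540 * 1.0600e-04 / 2
depth = 0.08162 m = 8.162 cm


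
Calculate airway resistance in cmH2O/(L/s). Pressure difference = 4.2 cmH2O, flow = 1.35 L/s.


R = dP / flow
R = 4.2 / 1.35
R = 3.111 cmH2O/(L/s)


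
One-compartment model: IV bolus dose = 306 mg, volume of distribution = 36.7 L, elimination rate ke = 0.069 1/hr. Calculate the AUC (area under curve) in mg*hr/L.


C0 = Dose/Vd = 306/36.7 = 8.33787 mg/L
AUC = C0/ke = 8.33787/0.069
AUC = 120.8 mg*hr/L


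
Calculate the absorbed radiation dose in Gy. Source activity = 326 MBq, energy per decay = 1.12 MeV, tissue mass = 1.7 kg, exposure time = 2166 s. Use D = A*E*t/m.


A = 326 MBq = 3.2600e+08 Bq
E = 1.12 MeV = 1.79424e-13 J
D = A*E*t/m = 3.2600e+08*1.79424e-13*2166/1.7
D = 0.07453 Gy


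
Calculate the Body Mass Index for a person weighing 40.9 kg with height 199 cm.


BMI = weight / height^2
height = 199 cm = 1.99 m
BMI = 40.9 / 1.99^2
BMI = 10.33 kg/m^2


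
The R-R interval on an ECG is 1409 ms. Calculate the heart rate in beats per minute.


HR = 60 / RR_interval(s)
RR = 1409 ms = 1.409 s
HR = 60 / 1.409 = 42.58 bpm


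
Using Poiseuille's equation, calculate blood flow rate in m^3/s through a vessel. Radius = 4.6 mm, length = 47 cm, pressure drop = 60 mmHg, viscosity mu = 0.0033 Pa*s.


Q = pi*r^4*dP / (8*mu*L)
r = 0.0046 m, L = 0.47 m
dP = 60 mmHg = 7999.32 Pa
Q = 9.0684e-04 m^3/s


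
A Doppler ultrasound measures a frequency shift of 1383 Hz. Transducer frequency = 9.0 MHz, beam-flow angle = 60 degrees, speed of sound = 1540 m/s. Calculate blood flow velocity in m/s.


v = fd * c / (2 * f0 * cos(theta))
v = 1383 * 1540 / (2 * 9.0000e+06 * cos(60))
v = 0.2366 m/s


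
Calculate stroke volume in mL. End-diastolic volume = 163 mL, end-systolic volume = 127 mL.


SV = EDV - ESV
SV = 163 - 127
SV = 36 mL


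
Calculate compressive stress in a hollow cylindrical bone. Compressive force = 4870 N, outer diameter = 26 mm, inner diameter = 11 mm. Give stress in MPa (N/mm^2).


A = pi*(r_o^2 - r_i^2)
r_o = 13 mm, r_i = 5.5 mm
A = 435.896 mm^2
sigma = F/A = 4870 / 435.896
sigma = 11.17 MPa


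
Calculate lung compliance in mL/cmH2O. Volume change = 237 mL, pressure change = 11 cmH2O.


C = dV / dP
C = 237 / 11
C = 21.55 mL/cmH2O


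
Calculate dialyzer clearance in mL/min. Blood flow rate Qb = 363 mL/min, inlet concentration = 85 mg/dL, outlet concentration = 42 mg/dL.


K = Qb * (Cb_in - Cb_out) / Cb_in
K = 363 * (85 - 42) / 85
K = 183.6 mL/min


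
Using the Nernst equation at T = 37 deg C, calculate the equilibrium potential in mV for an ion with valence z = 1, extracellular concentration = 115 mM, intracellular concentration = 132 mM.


E = (RT/(zF)) * ln(C_out/C_in)
T = 37 + 273.15 = 310.15 K
E = (8.314 * 310.15 / (1 * 96485)) * ln(115/132)
E = -3.685 mV


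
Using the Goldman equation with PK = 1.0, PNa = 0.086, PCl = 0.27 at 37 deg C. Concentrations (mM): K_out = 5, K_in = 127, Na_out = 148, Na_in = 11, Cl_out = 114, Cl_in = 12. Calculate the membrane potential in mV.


Vm = (RT/F)*ln((PK*Ko + PNa*Nao + PCl*Cli)/(PK*Ki + PNa*Nai + PCl*Clo))
Numer = 20.968, Denom = 158.726
Vm = -54.1 mV


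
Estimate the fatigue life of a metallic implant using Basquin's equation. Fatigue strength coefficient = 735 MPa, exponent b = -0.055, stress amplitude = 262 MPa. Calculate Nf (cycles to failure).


sigma_a = sigma_f' * (2Nf)^b
2Nf = (sigma_a/sigma_f')^(1/b)
2Nf = (262/735)^(1/-0.055)
2Nf = 1.3970144e+08
Nf = 6.9851e+07


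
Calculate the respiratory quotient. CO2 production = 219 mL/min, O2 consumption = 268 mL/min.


RQ = VCO2 / VO2
RQ = 219 / 268
RQ = 0.8172


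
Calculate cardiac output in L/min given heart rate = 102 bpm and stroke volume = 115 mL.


CO = HR * SV
CO = 102 * 115 / 1000
CO = 11.73 L/min


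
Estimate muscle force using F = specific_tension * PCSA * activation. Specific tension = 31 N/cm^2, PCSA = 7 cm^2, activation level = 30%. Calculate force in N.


F = sigma * PCSA * activation
F = 31 * 7 * 0.3
F = 65.1 N


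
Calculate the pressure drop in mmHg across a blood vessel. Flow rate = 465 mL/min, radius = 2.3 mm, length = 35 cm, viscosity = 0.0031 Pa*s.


dP = 8*mu*L*Q / (pi*r^4)
Q = 465 mL/min = 7.75e-06 m^3/s
dP = 765.174 Pa = 765.174 / 133.322 mmHg = 5.739 mmHg


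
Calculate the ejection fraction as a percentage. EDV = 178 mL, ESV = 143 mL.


SV = EDV - ESV = 178 - 143 = 35 mL
EF = SV/EDV * 100 = 35/178 * 100
EF = 19.66%


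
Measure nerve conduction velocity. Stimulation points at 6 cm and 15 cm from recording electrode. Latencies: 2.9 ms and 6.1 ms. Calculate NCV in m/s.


Distance = (15 - 6) / 100 = 0.09 m
dt = (6.1 - 2.9) / 1000 = 0.0032 s
NCV = dist / dt = 28.12 m/s


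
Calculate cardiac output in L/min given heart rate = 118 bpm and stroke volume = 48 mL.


CO = HR * SV
CO = 118 * 48 / 1000
CO = 5.664 L/min


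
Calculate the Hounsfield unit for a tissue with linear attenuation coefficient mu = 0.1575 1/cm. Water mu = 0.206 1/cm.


HU = ((mu_tissue - mu_water) / mu_water) * 1000
HU = ((0.1575 - 0.206) / 0.206) * 1000
HU = -235.4


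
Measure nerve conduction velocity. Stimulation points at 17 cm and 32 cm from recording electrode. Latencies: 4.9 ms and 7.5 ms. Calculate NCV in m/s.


Distance = (32 - 17) / 100 = 0.15 m
dt = (7.5 - 4.9) / 1000 = 0.0026 s
NCV = dist / dt = 57.69 m/s


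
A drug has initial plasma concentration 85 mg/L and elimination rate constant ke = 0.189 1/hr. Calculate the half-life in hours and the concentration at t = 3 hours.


t_half = ln(2) / ke = 0.693147 / 0.189 = 3.667 hr
C(t) = C0 * exp(-ke*t) = 85 * exp(-0.189*3)
C(3) = 48.21 mg/L


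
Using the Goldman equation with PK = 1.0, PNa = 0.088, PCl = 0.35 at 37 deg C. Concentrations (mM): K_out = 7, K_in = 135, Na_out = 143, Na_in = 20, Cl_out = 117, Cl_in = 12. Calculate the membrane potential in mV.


Vm = (RT/F)*ln((PK*Ko + PNa*Nao + PCl*Cli)/(PK*Ki + PNa*Nai + PCl*Clo))
Numer = 23.784, Denom = 177.71
Vm = -53.75 mV


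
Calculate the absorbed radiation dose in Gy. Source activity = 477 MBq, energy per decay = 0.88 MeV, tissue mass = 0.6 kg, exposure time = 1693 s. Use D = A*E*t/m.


A = 477 MBq = 4.7700e+08 Bq
E = 0.88 MeV = 1.40976e-13 J
D = A*E*t/m = 4.7700e+08*1.40976e-13*1693/0.6
D = 0.1897 Gy


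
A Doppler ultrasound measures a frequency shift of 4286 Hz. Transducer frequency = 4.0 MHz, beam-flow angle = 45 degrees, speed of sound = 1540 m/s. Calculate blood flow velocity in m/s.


v = fd * c / (2 * f0 * cos(theta))
v = 4286 * 1540 / (2 * 4.0000e+06 * cos(45))
v = 1.167 m/s


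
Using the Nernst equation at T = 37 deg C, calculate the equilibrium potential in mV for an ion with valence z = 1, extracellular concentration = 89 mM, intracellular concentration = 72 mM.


E = (RT/(zF)) * ln(C_out/C_in)
T = 37 + 273.15 = 310.15 K
E = (8.314 * 310.15 / (1 * 96485)) * ln(89/72)
E = 5.665 mV


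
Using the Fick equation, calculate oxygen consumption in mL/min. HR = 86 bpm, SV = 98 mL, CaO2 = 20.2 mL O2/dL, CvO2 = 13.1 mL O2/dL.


CO = HR*SV = 86*98/1000 = 8.428 L/min
a-v O2 diff = 20.2 - 13.1 = 7.1 mL/dL
VO2 = CO * (CaO2-CvO2) * 10 dL/L
VO2 = 8.428 * 7.1 * 10
VO2 = 598.4 mL/min


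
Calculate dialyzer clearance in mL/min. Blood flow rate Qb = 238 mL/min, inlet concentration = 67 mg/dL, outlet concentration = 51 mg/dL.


K = Qb * (Cb_in - Cb_out) / Cb_in
K = 238 * (67 - 51) / 67
K = 56.84 mL/min


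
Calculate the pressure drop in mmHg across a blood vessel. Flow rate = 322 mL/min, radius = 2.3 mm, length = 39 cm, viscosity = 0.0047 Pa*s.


dP = 8*mu*L*Q / (pi*r^4)
Q = 322 mL/min = 5.36667e-06 m^3/s
dP = 895.151 Pa = 895.151 / 133.322 mmHg = 6.714 mmHg


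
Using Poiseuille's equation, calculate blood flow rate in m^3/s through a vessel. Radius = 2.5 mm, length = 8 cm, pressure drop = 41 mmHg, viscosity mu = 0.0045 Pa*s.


Q = pi*r^4*dP / (8*mu*L)
r = 0.0025 m, L = 0.08 m
dP = 41 mmHg = 5466.202 Pa
Q = 2.3292e-04 m^3/s


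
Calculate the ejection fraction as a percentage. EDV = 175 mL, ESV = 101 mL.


SV = EDV - ESV = 175 - 101 = 74 mL
EF = SV/EDV * 100 = 74/175 * 100
EF = 42.29%


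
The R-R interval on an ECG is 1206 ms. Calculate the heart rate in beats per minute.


HR = 60 / RR_interval(s)
RR = 1206 ms = 1.206 s
HR = 60 / 1.206 = 49.75 bpm


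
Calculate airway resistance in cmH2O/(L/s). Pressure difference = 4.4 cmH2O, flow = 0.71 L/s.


R = dP / flow
R = 4.4 / 0.71
R = 6.197 cmH2O/(L/s)


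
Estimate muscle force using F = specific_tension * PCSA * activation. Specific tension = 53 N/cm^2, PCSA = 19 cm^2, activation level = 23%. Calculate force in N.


F = sigma * PCSA * activation
F = 53 * 19 * 0.23
F = 231.6 N


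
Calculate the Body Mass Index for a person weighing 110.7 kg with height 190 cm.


BMI = weight / height^2
height = 190 cm = 1.9 m
BMI = 110.7 / 1.9^2
BMI = 30.66 kg/m^2


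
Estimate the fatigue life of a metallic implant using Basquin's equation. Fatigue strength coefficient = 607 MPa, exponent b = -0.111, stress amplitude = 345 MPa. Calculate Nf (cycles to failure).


sigma_a = sigma_f' * (2Nf)^b
2Nf = (sigma_a/sigma_f')^(1/b)
2Nf = (345/607)^(1/-0.111)
2Nf = 162.38163
Nf = 81.19


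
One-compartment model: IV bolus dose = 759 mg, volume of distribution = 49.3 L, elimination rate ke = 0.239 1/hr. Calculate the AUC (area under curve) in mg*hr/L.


C0 = Dose/Vd = 759/49.3 = 15.3955 mg/L
AUC = C0/ke = 15.3955/0.239
AUC = 64.42 mg*hr/L


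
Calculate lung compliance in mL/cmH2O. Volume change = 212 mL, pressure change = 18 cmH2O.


C = dV / dP
C = 212 / 18
C = 11.78 mL/cmH2O


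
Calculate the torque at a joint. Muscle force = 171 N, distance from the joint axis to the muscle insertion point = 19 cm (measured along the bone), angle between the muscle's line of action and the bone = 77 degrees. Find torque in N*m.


Torque = F * d * sin(theta)   (moment arm = d*sin(theta))
d = 19 cm = 0.19 m
Torque = 171 * 0.19 * sin(77)
Torque = 31.66 N*m


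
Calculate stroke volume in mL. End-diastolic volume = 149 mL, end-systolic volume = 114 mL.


SV = EDV - ESV
SV = 149 - 114
SV = 35 mL


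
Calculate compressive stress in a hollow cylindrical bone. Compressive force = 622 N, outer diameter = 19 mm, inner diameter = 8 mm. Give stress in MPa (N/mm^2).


A = pi*(r_o^2 - r_i^2)
r_o = 9.5 mm, r_i = 4 mm
A = 233.263 mm^2
sigma = F/A = 622 / 233.263
sigma = 2.667 MPa


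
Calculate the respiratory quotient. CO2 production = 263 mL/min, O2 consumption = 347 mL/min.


RQ = VCO2 / VO2
RQ = 263 / 347
RQ = 0.7579


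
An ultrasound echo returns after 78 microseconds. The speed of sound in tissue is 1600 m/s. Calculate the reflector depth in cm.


depth = c * t / 2
t = 78 us = 7.8000e-05 s
depth = 1600 * 7.8000e-05 / 2
depth = 0.0624 m = 6.24 cm


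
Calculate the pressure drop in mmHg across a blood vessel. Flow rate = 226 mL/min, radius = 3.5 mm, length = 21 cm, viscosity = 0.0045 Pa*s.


dP = 8*mu*L*Q / (pi*r^4)
Q = 226 mL/min = 3.76667e-06 m^3/s
dP = 60.4028 Pa = 60.4028 / 133.322 mmHg = 0.4531 mmHg


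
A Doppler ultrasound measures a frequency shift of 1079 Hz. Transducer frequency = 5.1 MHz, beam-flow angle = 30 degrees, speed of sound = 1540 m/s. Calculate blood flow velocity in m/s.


v = fd * c / (2 * f0 * cos(theta))
v = 1079 * 1540 / (2 * 5.1000e+06 * cos(30))
v = 0.1881 m/s


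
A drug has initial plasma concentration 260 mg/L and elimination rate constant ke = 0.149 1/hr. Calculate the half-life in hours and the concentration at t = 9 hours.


t_half = ln(2) / ke = 0.693147 / 0.149 = 4.652 hr
C(t) = C0 * exp(-ke*t) = 260 * exp(-0.149*9)
C(9) = 68.01 mg/L


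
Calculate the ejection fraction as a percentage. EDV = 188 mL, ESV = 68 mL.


SV = EDV - ESV = 188 - 68 = 120 mL
EF = SV/EDV * 100 = 120/188 * 100
EF = 63.83%


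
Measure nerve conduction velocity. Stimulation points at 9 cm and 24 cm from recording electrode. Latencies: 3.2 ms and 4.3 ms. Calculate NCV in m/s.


Distance = (24 - 9) / 100 = 0.15 m
dt = (4.3 - 3.2) / 1000 = 0.0011 s
NCV = dist / dt = 136.4 m/s


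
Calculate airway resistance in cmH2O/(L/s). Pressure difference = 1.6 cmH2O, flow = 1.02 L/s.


R = dP / flow
R = 1.6 / 1.02
R = 1.569 cmH2O/(L/s)


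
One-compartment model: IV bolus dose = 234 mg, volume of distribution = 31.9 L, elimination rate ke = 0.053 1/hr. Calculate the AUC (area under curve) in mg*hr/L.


C0 = Dose/Vd = 234/31.9 = 7.33542 mg/L
AUC = C0/ke = 7.33542/0.053
AUC = 138.4 mg*hr/L


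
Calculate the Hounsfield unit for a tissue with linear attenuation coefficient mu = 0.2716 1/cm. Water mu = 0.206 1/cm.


HU = ((mu_tissue - mu_water) / mu_water) * 1000
HU = ((0.2716 - 0.206) / 0.206) * 1000
HU = 318.4


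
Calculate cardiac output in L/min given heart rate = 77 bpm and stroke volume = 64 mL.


CO = HR * SV
CO = 77 * 64 / 1000
CO = 4.928 L/min


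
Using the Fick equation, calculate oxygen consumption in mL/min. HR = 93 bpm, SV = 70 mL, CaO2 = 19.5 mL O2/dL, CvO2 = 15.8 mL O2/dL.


CO = HR*SV = 93*70/1000 = 6.51 L/min
a-v O2 diff = 19.5 - 15.8 = 3.7 mL/dL
VO2 = CO * (CaO2-CvO2) * 10 dL/L
VO2 = 6.51 * 3.7 * 10
VO2 = 240.9 mL/min


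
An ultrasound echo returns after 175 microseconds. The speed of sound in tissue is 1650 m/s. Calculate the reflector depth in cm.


depth = c * t / 2
t = 175 us = 1.7500e-04 s
depth = 1650 * 1.7500e-04 / 2
depth = 0.144375 m = 14.4375 cm


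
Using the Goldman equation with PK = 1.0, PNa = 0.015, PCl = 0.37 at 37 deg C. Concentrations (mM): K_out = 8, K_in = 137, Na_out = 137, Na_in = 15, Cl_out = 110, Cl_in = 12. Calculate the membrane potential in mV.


Vm = (RT/F)*ln((PK*Ko + PNa*Nao + PCl*Cli)/(PK*Ki + PNa*Nai + PCl*Clo))
Numer = 14.495, Denom = 177.925
Vm = -67.02 mV


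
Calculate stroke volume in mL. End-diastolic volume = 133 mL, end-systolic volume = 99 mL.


SV = EDV - ESV
SV = 133 - 99
SV = 34 mL


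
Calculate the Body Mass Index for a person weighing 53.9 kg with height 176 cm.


BMI = weight / height^2
height = 176 cm = 1.76 m
BMI = 53.9 / 1.76^2
BMI = 17.4 kg/m^2


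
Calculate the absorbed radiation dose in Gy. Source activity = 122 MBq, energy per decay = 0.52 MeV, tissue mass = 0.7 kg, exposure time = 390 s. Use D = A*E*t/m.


A = 122 MBq = 1.2200e+08 Bq
E = 0.52 MeV = 8.3304e-14 J
D = A*E*t/m = 1.2200e+08*8.3304e-14*390/0.7
D = 0.005662 Gy


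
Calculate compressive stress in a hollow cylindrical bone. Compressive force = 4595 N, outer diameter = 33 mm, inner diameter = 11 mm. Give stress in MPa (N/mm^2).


A = pi*(r_o^2 - r_i^2)
r_o = 16.5 mm, r_i = 5.5 mm
A = 760.265 mm^2
sigma = F/A = 4595 / 760.265
sigma = 6.044 MPa


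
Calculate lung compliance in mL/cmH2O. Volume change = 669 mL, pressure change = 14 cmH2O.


C = dV / dP
C = 669 / 14
C = 47.79 mL/cmH2O


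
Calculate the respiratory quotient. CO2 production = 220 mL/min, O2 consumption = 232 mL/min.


RQ = VCO2 / VO2
RQ = 220 / 232
RQ = 0.9483


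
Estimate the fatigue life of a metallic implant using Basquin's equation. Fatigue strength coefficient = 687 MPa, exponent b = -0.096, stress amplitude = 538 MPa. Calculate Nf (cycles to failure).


sigma_a = sigma_f' * (2Nf)^b
2Nf = (sigma_a/sigma_f')^(1/b)
2Nf = (538/687)^(1/-0.096)
2Nf = 12.763917
Nf = 6.382


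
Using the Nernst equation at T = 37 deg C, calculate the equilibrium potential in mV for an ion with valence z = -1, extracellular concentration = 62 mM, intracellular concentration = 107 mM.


E = (RT/(zF)) * ln(C_out/C_in)
T = 37 + 273.15 = 310.15 K
E = (8.314 * 310.15 / (-1 * 96485)) * ln(62/107)
E = 14.58 mV


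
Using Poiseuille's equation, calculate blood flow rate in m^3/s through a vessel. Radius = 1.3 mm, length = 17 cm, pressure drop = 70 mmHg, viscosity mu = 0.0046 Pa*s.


Q = pi*r^4*dP / (8*mu*L)
r = 0.0013 m, L = 0.17 m
dP = 70 mmHg = 9332.54 Pa
Q = 1.3385e-05 m^3/s


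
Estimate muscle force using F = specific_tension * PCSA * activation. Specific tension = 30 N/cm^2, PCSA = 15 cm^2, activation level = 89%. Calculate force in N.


F = sigma * PCSA * activation
F = 30 * 15 * 0.89
F = 400.5 N


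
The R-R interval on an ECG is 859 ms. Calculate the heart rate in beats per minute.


HR = 60 / RR_interval(s)
RR = 859 ms = 0.859 s
HR = 60 / 0.859 = 69.85 bpm


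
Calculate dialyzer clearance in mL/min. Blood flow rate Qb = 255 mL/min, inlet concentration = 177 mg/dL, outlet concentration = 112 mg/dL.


K = Qb * (Cb_in - Cb_out) / Cb_in
K = 255 * (177 - 112) / 177
K = 93.64 mL/min


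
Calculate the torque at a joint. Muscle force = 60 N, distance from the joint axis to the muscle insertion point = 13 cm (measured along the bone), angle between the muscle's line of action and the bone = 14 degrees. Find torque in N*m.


Torque = F * d * sin(theta)   (moment arm = d*sin(theta))
d = 13 cm = 0.13 m
Torque = 60 * 0.13 * sin(14)
Torque = 1.887 N*m


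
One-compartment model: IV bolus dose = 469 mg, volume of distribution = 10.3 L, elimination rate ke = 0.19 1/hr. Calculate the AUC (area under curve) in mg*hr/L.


C0 = Dose/Vd = 469/10.3 = 45.534 mg/L
AUC = C0/ke = 45.534/0.19
AUC = 239.7 mg*hr/L


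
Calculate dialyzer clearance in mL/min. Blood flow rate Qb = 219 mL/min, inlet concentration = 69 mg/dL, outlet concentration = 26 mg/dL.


K = Qb * (Cb_in - Cb_out) / Cb_in
K = 219 * (69 - 26) / 69
K = 136.5 mL/min


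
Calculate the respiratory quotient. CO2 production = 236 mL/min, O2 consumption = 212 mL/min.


RQ = VCO2 / VO2
RQ = 236 / 212
RQ = 1.113


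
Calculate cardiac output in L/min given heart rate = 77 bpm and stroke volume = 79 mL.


CO = HR * SV
CO = 77 * 79 / 1000
CO = 6.083 L/min


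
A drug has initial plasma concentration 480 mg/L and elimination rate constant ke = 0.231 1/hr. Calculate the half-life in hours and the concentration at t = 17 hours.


t_half = ln(2) / ke = 0.693147 / 0.231 = 3.001 hr
C(t) = C0 * exp(-ke*t) = 480 * exp(-0.231*17)
C(17) = 9.457 mg/L


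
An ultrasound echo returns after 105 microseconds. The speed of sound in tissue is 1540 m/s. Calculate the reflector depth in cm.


depth = c * t / 2
t = 105 us = 1.0500e-04 s
depth = 1540 * 1.0500e-04 / 2
depth = 0.08085 m = 8.085 cm


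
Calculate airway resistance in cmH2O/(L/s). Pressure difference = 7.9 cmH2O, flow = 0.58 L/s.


R = dP / flow
R = 7.9 / 0.58
R = 13.62 cmH2O/(L/s)


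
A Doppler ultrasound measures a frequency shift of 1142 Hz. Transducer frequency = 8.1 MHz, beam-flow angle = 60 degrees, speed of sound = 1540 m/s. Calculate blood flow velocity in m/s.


v = fd * c / (2 * f0 * cos(theta))
v = 1142 * 1540 / (2 * 8.1000e+06 * cos(60))
v = 0.2171 m/s


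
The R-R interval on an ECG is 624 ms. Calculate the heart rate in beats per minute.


HR = 60 / RR_interval(s)
RR = 624 ms = 0.624 s
HR = 60 / 0.624 = 96.15 bpm


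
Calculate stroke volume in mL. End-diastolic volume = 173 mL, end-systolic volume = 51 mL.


SV = EDV - ESV
SV = 173 - 51
SV = 122 mL


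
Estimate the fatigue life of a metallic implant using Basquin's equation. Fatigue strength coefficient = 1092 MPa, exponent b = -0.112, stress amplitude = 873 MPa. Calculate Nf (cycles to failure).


sigma_a = sigma_f' * (2Nf)^b
2Nf = (sigma_a/sigma_f')^(1/b)
2Nf = (873/1092)^(1/-0.112)
2Nf = 7.3778886
Nf = 3.689


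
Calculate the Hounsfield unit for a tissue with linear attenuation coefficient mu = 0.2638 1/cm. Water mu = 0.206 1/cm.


HU = ((mu_tissue - mu_water) / mu_water) * 1000
HU = ((0.2638 - 0.206) / 0.206) * 1000
HU = 280.6


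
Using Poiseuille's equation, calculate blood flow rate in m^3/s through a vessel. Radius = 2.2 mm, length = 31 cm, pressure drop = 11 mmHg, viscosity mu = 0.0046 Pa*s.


Q = pi*r^4*dP / (8*mu*L)
r = 0.0022 m, L = 0.31 m
dP = 11 mmHg = 1466.542 Pa
Q = 9.4608e-06 m^3/s


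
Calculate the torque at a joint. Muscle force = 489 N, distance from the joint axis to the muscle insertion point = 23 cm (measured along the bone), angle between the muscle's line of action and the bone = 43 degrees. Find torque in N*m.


Torque = F * d * sin(theta)   (moment arm = d*sin(theta))
d = 23 cm = 0.23 m
Torque = 489 * 0.23 * sin(43)
Torque = 76.7 N*m


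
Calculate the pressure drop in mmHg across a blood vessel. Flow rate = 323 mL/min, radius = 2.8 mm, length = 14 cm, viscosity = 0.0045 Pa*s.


dP = 8*mu*L*Q / (pi*r^4)
Q = 323 mL/min = 5.38333e-06 m^3/s
dP = 140.508 Pa = 140.508 / 133.322 mmHg = 1.054 mmHg


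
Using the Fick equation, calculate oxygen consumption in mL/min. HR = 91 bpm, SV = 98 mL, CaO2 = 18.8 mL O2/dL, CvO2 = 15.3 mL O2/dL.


CO = HR*SV = 91*98/1000 = 8.918 L/min
a-v O2 diff = 18.8 - 15.3 = 3.5 mL/dL
VO2 = CO * (CaO2-CvO2) * 10 dL/L
VO2 = 8.918 * 3.5 * 10
VO2 = 312.1 mL/min


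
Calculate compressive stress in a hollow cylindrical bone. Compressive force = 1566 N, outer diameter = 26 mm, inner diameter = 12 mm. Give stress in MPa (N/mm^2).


A = pi*(r_o^2 - r_i^2)
r_o = 13 mm, r_i = 6 mm
A = 417.832 mm^2
sigma = F/A = 1566 / 417.832
sigma = 3.748 MPa


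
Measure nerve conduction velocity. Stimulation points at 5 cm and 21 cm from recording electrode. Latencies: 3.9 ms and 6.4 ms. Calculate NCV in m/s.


Distance = (21 - 5) / 100 = 0.16 m
dt = (6.4 - 3.9) / 1000 = 0.0025 s
NCV = dist / dt = 64 m/s


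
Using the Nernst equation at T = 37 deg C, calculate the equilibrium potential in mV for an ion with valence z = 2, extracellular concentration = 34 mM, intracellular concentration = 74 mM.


E = (RT/(zF)) * ln(C_out/C_in)
T = 37 + 273.15 = 310.15 K
E = (8.314 * 310.15 / (2 * 96485)) * ln(34/74)
E = -10.39 mV


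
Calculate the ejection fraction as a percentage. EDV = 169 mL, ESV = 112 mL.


SV = EDV - ESV = 169 - 112 = 57 mL
EF = SV/EDV * 100 = 57/169 * 100
EF = 33.73%


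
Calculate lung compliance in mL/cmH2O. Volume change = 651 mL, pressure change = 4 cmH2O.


C = dV / dP
C = 651 / 4
C = 162.8 mL/cmH2O


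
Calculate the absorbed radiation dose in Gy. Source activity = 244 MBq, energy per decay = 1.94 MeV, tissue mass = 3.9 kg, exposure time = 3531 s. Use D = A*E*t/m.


A = 244 MBq = 2.4400e+08 Bq
E = 1.94 MeV = 3.10788e-13 J
D = A*E*t/m = 2.4400e+08*3.10788e-13*3531/3.9
D = 0.06866 Gy


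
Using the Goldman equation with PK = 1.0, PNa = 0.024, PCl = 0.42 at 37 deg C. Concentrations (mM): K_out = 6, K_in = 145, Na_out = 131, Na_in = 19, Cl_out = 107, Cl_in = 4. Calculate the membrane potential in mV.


Vm = (RT/F)*ln((PK*Ko + PNa*Nao + PCl*Cli)/(PK*Ki + PNa*Nai + PCl*Clo))
Numer = 10.824, Denom = 190.396
Vm = -76.63 mV


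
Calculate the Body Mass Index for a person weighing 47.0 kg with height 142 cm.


BMI = weight / height^2
height = 142 cm = 1.42 m
BMI = 47.0 / 1.42^2
BMI = 23.31 kg/m^2


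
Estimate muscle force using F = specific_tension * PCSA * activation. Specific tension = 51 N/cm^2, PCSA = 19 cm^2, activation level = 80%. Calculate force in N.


F = sigma * PCSA * activation
F = 51 * 19 * 0.8
F = 775.2 N


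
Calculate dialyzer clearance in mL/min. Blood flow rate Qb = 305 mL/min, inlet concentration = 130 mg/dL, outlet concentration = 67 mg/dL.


K = Qb * (Cb_in - Cb_out) / Cb_in
K = 305 * (130 - 67) / 130
K = 147.8 mL/min


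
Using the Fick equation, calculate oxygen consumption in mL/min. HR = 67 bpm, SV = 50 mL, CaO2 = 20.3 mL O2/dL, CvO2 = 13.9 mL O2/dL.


CO = HR*SV = 67*50/1000 = 3.35 L/min
a-v O2 diff = 20.3 - 13.9 = 6.4 mL/dL
VO2 = CO * (CaO2-CvO2) * 10 dL/L
VO2 = 3.35 * 6.4 * 10
VO2 = 214.4 mL/min


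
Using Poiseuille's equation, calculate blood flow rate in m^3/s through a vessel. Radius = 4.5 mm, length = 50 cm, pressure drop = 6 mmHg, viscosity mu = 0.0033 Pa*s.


Q = pi*r^4*dP / (8*mu*L)
r = 0.0045 m, L = 0.5 m
dP = 6 mmHg = 799.932 Pa
Q = 7.8069e-05 m^3/s


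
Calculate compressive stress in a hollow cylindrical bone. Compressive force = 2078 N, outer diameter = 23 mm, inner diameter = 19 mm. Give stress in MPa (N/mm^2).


A = pi*(r_o^2 - r_i^2)
r_o = 11.5 mm, r_i = 9.5 mm
A = 131.947 mm^2
sigma = F/A = 2078 / 131.947
sigma = 15.75 MPa


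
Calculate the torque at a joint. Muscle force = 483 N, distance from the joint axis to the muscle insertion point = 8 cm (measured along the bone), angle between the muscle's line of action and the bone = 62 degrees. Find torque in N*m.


Torque = F * d * sin(theta)   (moment arm = d*sin(theta))
d = 8 cm = 0.08 m
Torque = 483 * 0.08 * sin(62)
Torque = 34.12 N*m


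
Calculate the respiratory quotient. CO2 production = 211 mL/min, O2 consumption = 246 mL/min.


RQ = VCO2 / VO2
RQ = 211 / 246
RQ = 0.8577


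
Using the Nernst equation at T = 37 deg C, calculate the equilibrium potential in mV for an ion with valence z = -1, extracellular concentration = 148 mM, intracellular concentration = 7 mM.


E = (RT/(zF)) * ln(C_out/C_in)
T = 37 + 273.15 = 310.15 K
E = (8.314 * 310.15 / (-1 * 96485)) * ln(148/7)
E = -81.55 mV


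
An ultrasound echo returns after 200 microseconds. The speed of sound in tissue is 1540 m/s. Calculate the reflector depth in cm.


depth = c * t / 2
t = 200 us = 2.0000e-04 s
depth = 1540 * 2.0000e-04 / 2
depth = 0.154 m = 15.4 cm


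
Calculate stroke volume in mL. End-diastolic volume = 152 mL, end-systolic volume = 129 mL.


SV = EDV - ESV
SV = 152 - 129
SV = 23 mL


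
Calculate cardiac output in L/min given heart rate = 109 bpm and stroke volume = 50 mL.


CO = HR * SV
CO = 109 * 50 / 1000
CO = 5.45 L/min


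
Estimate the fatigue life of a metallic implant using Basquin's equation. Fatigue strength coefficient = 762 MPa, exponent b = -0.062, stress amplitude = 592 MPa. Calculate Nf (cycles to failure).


sigma_a = sigma_f' * (2Nf)^b
2Nf = (sigma_a/sigma_f')^(1/b)
2Nf = (592/762)^(1/-0.062)
2Nf = 58.651411
Nf = 29.33


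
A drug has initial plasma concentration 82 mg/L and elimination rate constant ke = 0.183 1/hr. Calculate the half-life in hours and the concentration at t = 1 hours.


t_half = ln(2) / ke = 0.693147 / 0.183 = 3.788 hr
C(t) = C0 * exp(-ke*t) = 82 * exp(-0.183*1)
C(1) = 68.29 mg/L


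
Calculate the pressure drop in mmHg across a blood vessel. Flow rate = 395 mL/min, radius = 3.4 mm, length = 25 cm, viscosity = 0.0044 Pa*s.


dP = 8*mu*L*Q / (pi*r^4)
Q = 395 mL/min = 6.58333e-06 m^3/s
dP = 137.995 Pa = 137.995 / 133.322 mmHg = 1.035 mmHg


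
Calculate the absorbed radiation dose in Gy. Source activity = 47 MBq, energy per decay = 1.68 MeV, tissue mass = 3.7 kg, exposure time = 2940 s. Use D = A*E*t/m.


A = 47 MBq = 4.7000e+07 Bq
E = 1.68 MeV = 2.69136e-13 J
D = A*E*t/m = 4.7000e+07*2.69136e-13*2940/3.7
D = 0.01005 Gy


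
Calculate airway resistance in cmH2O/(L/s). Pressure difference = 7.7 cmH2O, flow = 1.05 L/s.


R = dP / flow
R = 7.7 / 1.05
R = 7.333 cmH2O/(L/s)


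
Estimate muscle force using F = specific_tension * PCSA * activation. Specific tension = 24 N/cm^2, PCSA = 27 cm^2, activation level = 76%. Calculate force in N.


F = sigma * PCSA * activation
F = 24 * 27 * 0.76
F = 492.5 N


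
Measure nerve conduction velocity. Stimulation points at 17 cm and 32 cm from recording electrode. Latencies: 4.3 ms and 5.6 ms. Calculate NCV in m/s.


Distance = (32 - 17) / 100 = 0.15 m
dt = (5.6 - 4.3) / 1000 = 0.0013 s
NCV = dist / dt = 115.4 m/s


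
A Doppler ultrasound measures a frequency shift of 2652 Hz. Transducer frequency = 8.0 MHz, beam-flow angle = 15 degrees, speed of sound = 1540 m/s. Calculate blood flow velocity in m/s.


v = fd * c / (2 * f0 * cos(theta))
v = 2652 * 1540 / (2 * 8.0000e+06 * cos(15))
v = 0.2643 m/s


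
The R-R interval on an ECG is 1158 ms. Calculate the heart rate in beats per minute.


HR = 60 / RR_interval(s)
RR = 1158 ms = 1.158 s
HR = 60 / 1.158 = 51.81 bpm


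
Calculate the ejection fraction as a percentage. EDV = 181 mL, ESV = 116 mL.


SV = EDV - ESV = 181 - 116 = 65 mL
EF = SV/EDV * 100 = 65/181 * 100
EF = 35.91%


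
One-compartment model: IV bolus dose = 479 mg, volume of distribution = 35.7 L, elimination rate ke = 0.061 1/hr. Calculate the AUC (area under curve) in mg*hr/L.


C0 = Dose/Vd = 479/35.7 = 13.4174 mg/L
AUC = C0/ke = 13.4174/0.061
AUC = 220 mg*hr/L


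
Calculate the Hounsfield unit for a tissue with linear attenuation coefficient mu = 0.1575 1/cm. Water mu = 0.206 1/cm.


HU = ((mu_tissue - mu_water) / mu_water) * 1000
HU = ((0.1575 - 0.206) / 0.206) * 1000
HU = -235.4


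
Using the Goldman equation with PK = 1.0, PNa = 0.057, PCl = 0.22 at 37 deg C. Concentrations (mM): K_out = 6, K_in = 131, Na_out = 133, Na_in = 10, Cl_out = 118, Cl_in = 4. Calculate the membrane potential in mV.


Vm = (RT/F)*ln((PK*Ko + PNa*Nao + PCl*Cli)/(PK*Ki + PNa*Nai + PCl*Clo))
Numer = 14.461, Denom = 157.53
Vm = -63.82 mV


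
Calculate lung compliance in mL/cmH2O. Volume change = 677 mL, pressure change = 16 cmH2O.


C = dV / dP
C = 677 / 16
C = 42.31 mL/cmH2O


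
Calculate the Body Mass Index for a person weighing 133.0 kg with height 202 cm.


BMI = weight / height^2
height = 202 cm = 2.02 m
BMI = 133.0 / 2.02^2
BMI = 32.59 kg/m^2


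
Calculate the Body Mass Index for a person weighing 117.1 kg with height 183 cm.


BMI = weight / height^2
height = 183 cm = 1.83 m
BMI = 117.1 / 1.83^2
BMI = 34.97 kg/m^2


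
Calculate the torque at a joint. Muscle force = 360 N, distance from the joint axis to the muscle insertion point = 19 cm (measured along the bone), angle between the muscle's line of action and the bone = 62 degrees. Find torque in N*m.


Torque = F * d * sin(theta)   (moment arm = d*sin(theta))
d = 19 cm = 0.19 m
Torque = 360 * 0.19 * sin(62)
Torque = 60.39 N*m


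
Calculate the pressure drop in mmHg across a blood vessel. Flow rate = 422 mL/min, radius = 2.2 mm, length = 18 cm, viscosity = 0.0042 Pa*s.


dP = 8*mu*L*Q / (pi*r^4)
Q = 422 mL/min = 7.03333e-06 m^3/s
dP = 578.006 Pa = 578.006 / 133.322 mmHg = 4.335 mmHg


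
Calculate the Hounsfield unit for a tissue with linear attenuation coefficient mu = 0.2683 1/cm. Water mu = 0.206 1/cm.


HU = ((mu_tissue - mu_water) / mu_water) * 1000
HU = ((0.2683 - 0.206) / 0.206) * 1000
HU = 302.4


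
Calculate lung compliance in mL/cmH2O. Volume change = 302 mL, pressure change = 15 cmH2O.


C = dV / dP
C = 302 / 15
C = 20.13 mL/cmH2O


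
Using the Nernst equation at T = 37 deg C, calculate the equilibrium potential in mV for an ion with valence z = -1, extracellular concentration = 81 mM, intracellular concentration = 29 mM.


E = (RT/(zF)) * ln(C_out/C_in)
T = 37 + 273.15 = 310.15 K
E = (8.314 * 310.15 / (-1 * 96485)) * ln(81/29)
E = -27.45 mV


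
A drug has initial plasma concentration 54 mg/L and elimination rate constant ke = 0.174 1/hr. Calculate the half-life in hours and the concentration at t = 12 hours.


t_half = ln(2) / ke = 0.693147 / 0.174 = 3.984 hr
C(t) = C0 * exp(-ke*t) = 54 * exp(-0.174*12)
C(12) = 6.692 mg/L


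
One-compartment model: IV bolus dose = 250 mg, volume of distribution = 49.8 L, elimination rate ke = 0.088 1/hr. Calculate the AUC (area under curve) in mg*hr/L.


C0 = Dose/Vd = 250/49.8 = 5.02008 mg/L
AUC = C0/ke = 5.02008/0.088
AUC = 57.05 mg*hr/L


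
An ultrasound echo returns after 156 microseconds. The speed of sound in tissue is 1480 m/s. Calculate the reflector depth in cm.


depth = c * t / 2
t = 156 us = 1.5600e-04 s
depth = 1480 * 1.5600e-04 / 2
depth = 0.11544 m = 11.544 cm


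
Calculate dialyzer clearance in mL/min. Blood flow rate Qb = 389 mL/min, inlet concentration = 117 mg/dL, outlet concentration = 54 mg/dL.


K = Qb * (Cb_in - Cb_out) / Cb_in
K = 389 * (117 - 54) / 117
K = 209.5 mL/min


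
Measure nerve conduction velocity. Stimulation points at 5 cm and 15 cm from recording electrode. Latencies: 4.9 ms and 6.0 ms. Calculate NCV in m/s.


Distance = (15 - 5) / 100 = 0.1 m
dt = (6.0 - 4.9) / 1000 = 0.0011 s
NCV = dist / dt = 90.91 m/s


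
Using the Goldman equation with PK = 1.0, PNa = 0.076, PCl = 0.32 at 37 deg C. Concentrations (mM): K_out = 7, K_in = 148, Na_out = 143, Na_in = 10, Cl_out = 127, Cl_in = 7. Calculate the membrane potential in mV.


Vm = (RT/F)*ln((PK*Ko + PNa*Nao + PCl*Cli)/(PK*Ki + PNa*Nai + PCl*Clo))
Numer = 20.108, Denom = 189.4
Vm = -59.94 mV
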